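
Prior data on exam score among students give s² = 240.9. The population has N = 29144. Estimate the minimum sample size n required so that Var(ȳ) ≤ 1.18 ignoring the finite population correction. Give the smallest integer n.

Without fpc, n₀ = s²/D = 240.9/1.18 = 204.1525.
Rounding up, n = 205.

205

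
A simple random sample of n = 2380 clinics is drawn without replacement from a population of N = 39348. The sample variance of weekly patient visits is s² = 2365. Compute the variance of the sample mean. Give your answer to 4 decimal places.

0.9336

Under SRS without replacement, Var(ȳ) = (1 − f)·s²/n with f = n/N = 2380/39348 = 0.06048592.
Var(ȳ) = (1 − 0.06048592)·2365/2380 = 0.93951408·0.99369748 = 0.93359277.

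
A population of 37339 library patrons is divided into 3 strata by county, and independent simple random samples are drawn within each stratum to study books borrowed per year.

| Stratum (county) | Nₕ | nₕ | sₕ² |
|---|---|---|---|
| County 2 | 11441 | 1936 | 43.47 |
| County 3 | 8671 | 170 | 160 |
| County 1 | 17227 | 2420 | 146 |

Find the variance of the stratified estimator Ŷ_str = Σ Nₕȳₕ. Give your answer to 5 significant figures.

8.7207 × 10^7

Var(Ŷ_str) = Σₕ Nₕ²(1 − fₕ)sₕ²/nₕ.
County 2: 11441²·(1 − 1936/11441)·43.47/1936 = 2.4417455 × 10^6.
County 3: 8671²·(1 − 170/8671)·160/170 = 6.9376161 × 10^7.
County 1: 17227²·(1 − 2420/17227)·146/2420 = 1.5389135 × 10^7.
Sum = 8.7207042 × 10^7.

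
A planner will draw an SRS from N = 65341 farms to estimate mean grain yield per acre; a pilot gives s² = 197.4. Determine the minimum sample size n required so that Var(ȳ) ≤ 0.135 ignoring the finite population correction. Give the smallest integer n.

Without fpc, n₀ = s²/D = 197.4/0.135 = 1462.2222.
Rounding up, n = 1463.

1463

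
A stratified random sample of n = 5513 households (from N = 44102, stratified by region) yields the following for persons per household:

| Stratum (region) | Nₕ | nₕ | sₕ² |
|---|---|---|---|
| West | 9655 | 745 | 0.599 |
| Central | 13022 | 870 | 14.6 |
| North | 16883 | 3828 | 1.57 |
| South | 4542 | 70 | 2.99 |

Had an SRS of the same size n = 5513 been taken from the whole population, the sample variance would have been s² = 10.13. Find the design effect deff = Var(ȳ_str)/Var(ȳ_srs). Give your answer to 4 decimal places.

Var(ȳ_str) = Σ Wₕ²(1−fₕ)sₕ²/nₕ with Wₕ = Nₕ/44102:
  West: (9655/44102)²·(1−745/9655)·0.599/745 = 3.5561819 × 10^-5
  Central: (13022/44102)²·(1−870/13022)·14.6/870 = 0.0013653453
  North: (16883/44102)²·(1−3828/16883)·1.57/3828 = 4.6476953 × 10^-5
  South: (4542/44102)²·(1−70/4542)·2.99/70 = 4.4607255 × 10^-4
  → Var(ȳ_str) = 0.0018934566.
Var(ȳ_srs) = (1 − 5513/44102)·10.13/5513 = 0.0016077803.
deff = 0.0018934566 / 0.0016077803 = 1.1777.

1.1777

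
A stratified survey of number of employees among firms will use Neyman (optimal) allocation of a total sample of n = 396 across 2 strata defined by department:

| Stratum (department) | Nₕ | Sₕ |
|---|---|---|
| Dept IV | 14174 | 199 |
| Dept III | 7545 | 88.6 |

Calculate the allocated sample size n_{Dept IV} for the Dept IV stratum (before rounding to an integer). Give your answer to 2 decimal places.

Neyman allocation: nₕ = n·NₕSₕ / Σⱼ NⱼSⱼ.
Σ NⱼSⱼ = 14174·199 + 7545·88.6 = 3.489113 × 10^6.
n_{Dept IV} = 396·14174·199 / (3.489113 × 10^6) = 320.13.

320.13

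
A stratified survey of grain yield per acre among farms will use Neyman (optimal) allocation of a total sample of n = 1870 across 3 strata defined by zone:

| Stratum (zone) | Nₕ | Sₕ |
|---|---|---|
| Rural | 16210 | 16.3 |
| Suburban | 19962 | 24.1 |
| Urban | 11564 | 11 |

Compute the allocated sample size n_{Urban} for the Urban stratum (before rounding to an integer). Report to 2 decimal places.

Neyman allocation: nₕ = n·NₕSₕ / Σⱼ NⱼSⱼ.
Σ NⱼSⱼ = 16210·16.3 + 19962·24.1 + 11564·11 = 872511.2.
n_{Urban} = 1870·11564·11 / 872511.2 = 272.63.

272.63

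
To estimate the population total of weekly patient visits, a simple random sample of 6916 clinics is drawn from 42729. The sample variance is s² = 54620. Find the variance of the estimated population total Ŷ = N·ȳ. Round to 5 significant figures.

Var(Ŷ) = N²·Var(ȳ) = N²·(1 − n/N)·s²/n.
f = 6916/42729 = 0.16185729; Var(ȳ) = 0.83814271·54620/6916 = 6.6193399.
Var(Ŷ) = 42729² · 6.6193399 = 1.2085375 × 10^10.

1.2085 × 10^10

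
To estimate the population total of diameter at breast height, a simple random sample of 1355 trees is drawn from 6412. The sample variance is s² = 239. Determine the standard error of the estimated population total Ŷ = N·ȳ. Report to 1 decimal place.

2391.5

Var(Ŷ) = N²·Var(ȳ) = N²·(1 − n/N)·s²/n.
f = 1355/6412 = 0.21132252; Var(ȳ) = 0.78867748·239/1355 = 0.1391099.
Var(Ŷ) = 6412² · 0.1391099 = 5.7193288 × 10^6.
SE(Ŷ) = √(5.7193288 × 10^6) = 2391.5.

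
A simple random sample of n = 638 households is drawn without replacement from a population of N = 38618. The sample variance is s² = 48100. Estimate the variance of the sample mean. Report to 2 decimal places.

74.15

Under SRS without replacement, Var(ȳ) = (1 − f)·s²/n with f = n/N = 638/38618 = 0.01652079.
Var(ȳ) = (1 − 0.01652079)·48100/638 = 0.98347921·75.39185 = 74.146316.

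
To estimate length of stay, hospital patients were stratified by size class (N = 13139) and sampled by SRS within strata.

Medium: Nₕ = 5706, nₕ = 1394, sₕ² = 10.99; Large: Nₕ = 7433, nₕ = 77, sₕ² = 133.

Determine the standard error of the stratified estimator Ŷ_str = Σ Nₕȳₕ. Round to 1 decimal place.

Var(Ŷ_str) = Σₕ Nₕ²(1 − fₕ)sₕ²/nₕ.
Medium: 5706²·(1 − 1394/5706)·10.99/1394 = 193974.86.
Large: 7433²·(1 − 77/7433)·133/77 = 9.4442347 × 10^7.
Sum = 9.4636322 × 10^7.
SE = √(9.4636322 × 10^7) = 9728.1.

9728.1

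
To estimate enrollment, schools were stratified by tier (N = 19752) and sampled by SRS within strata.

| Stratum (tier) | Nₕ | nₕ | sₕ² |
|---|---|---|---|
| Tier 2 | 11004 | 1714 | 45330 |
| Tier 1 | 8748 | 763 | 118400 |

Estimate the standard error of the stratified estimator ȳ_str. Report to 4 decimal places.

Var(ȳ_str) = Σₕ Wₕ²(1 − fₕ)sₕ²/nₕ with Wₕ = Nₕ/N, N = 19752.
Tier 2: Wₕ = 0.55710814; term = 0.55710814²·(1 − 0.15576154)·45330/1714 = 6.9297736.
Tier 1: Wₕ = 0.44289186; term = 0.44289186²·(1 − 0.08721994)·118400/763 = 27.783612.
Sum = 34.713386.
SE = √(34.713386) = 5.8918.

5.8918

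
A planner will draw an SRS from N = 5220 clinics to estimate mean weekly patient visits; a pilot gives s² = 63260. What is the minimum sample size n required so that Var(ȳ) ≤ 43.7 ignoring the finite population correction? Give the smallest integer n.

1448

Without fpc, n₀ = s²/D = 63260/43.7 = 1447.5973.
Rounding up, n = 1448.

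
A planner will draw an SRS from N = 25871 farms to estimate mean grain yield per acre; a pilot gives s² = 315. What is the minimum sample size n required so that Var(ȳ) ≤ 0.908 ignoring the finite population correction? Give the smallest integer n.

Without fpc, n₀ = s²/D = 315/0.908 = 346.9163.
Rounding up, n = 347.

347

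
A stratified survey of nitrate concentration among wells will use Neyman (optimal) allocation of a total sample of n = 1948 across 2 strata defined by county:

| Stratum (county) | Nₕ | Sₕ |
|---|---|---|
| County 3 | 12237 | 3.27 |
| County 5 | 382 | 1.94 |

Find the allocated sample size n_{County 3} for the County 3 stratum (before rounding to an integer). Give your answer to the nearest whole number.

Neyman allocation: nₕ = n·NₕSₕ / Σⱼ NⱼSⱼ.
Σ NⱼSⱼ = 12237·3.27 + 382·1.94 = 40756.07.
n_{County 3} = 1948·12237·3.27 / 40756.07 = 1913.

1913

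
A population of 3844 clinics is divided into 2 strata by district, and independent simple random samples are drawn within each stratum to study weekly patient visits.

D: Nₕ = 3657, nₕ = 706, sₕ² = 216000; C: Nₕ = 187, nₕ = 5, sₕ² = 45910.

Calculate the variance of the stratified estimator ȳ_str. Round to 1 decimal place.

Var(ȳ_str) = Σₕ Wₕ²(1 − fₕ)sₕ²/nₕ with Wₕ = Nₕ/N, N = 3844.
D: Wₕ = 0.95135276; term = 0.95135276²·(1 − 0.19305442)·216000/706 = 223.44799.
C: Wₕ = 0.04864724; term = 0.04864724²·(1 − 0.02673797)·45910/5 = 21.148693.
Sum = 244.59668.

244.6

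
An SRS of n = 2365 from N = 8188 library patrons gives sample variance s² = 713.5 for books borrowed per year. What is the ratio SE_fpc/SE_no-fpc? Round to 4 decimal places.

0.8433

f = n/N = 2365/8188 = 0.28883732.
SE_no-fpc = √(s²/n) = 0.54926436; SE_fpc = √((1−f)s²/n) = 0.46319717.
Ratio = √(1−f) = 0.84330462.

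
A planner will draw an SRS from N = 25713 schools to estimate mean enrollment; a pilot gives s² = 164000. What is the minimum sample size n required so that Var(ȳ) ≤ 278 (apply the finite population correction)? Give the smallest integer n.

577

Without fpc, n₀ = s²/D = 164000/278 = 589.9281.
With fpc, (1 − n/N)·s²/n ≤ D requires n ≥ n₀/(1 + n₀/N) = 589.9281/(1 + 589.9281/25713) = 576.6971.
Rounding up, n = 577.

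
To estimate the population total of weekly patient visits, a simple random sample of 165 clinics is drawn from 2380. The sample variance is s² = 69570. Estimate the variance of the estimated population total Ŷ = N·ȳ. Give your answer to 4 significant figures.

2.223 × 10^9

Var(Ŷ) = N²·Var(ȳ) = N²·(1 − n/N)·s²/n.
f = 165/2380 = 0.06932773; Var(ȳ) = 0.93067227·69570/165 = 392.40527.
Var(Ŷ) = 2380² · 392.40527 = 2.2227404 × 10^9.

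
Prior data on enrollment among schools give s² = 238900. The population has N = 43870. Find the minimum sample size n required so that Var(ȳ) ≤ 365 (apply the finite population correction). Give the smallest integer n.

Without fpc, n₀ = s²/D = 238900/365 = 654.5205.
With fpc, (1 − n/N)·s²/n ≤ D requires n ≥ n₀/(1 + n₀/N) = 654.5205/(1 + 654.5205/43870) = 644.8989.
Rounding up, n = 645.

645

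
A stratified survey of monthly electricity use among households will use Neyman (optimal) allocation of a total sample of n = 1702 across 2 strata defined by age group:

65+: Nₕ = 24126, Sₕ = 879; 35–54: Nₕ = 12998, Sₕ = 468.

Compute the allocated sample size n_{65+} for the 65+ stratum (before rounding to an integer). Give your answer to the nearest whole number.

1323

Neyman allocation: nₕ = n·NₕSₕ / Σⱼ NⱼSⱼ.
Σ NⱼSⱼ = 24126·879 + 12998·468 = 2.7289818 × 10^7.
n_{65+} = 1702·24126·879 / (2.7289818 × 10^7) = 1323.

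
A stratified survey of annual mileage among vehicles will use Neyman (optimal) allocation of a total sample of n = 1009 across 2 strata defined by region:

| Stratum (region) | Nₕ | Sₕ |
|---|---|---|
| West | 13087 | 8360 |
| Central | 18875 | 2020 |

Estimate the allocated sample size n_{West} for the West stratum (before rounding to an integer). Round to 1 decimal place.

748.2

Neyman allocation: nₕ = n·NₕSₕ / Σⱼ NⱼSⱼ.
Σ NⱼSⱼ = 13087·8360 + 18875·2020 = 1.4753482 × 10^8.
n_{West} = 1009·13087·8360 / (1.4753482 × 10^8) = 748.2.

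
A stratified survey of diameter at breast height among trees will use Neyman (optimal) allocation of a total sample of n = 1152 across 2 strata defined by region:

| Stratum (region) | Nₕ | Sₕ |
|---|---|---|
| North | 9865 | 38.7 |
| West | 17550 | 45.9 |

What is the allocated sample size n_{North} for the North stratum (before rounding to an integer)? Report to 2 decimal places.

Neyman allocation: nₕ = n·NₕSₕ / Σⱼ NⱼSⱼ.
Σ NⱼSⱼ = 9865·38.7 + 17550·45.9 = 1.1873205 × 10^6.
n_{North} = 1152·9865·38.7 / (1.1873205 × 10^6) = 370.42.

370.42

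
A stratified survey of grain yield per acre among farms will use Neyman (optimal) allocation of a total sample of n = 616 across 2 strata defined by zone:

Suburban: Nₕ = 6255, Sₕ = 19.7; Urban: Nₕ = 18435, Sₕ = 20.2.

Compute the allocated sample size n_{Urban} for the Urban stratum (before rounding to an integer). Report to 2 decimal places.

462.84

Neyman allocation: nₕ = n·NₕSₕ / Σⱼ NⱼSⱼ.
Σ NⱼSⱼ = 6255·19.7 + 18435·20.2 = 495610.5.
n_{Urban} = 616·18435·20.2 / 495610.5 = 462.84.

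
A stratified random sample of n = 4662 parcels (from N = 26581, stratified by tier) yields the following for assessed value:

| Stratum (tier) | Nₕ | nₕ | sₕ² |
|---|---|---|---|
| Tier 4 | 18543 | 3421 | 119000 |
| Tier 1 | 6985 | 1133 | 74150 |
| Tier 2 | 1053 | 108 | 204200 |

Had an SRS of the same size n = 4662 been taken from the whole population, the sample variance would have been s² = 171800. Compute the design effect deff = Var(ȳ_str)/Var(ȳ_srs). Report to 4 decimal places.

0.6665

Var(ȳ_str) = Σ Wₕ²(1−fₕ)sₕ²/nₕ with Wₕ = Nₕ/26581:
  Tier 4: (18543/26581)²·(1−3421/18543)·119000/3421 = 13.80513
  Tier 1: (6985/26581)²·(1−1133/6985)·74150/1133 = 3.7862505
  Tier 2: (1053/26581)²·(1−108/1053)·204200/108 = 2.6628673
  → Var(ȳ_str) = 20.254248.
Var(ȳ_srs) = (1 − 4662/26581)·171800/4662 = 30.387874.
deff = 20.254248 / 30.387874 = 0.6665.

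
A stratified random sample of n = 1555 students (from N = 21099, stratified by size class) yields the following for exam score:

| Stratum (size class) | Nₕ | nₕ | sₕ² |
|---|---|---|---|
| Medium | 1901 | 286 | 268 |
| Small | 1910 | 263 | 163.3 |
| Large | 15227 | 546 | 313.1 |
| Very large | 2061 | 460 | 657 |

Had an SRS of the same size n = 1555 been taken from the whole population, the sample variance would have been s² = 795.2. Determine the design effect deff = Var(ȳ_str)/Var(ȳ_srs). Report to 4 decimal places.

Var(ȳ_str) = Σ Wₕ²(1−fₕ)sₕ²/nₕ with Wₕ = Nₕ/21099:
  Medium: (1901/21099)²·(1−286/1901)·268/286 = 0.0064624867
  Small: (1910/21099)²·(1−263/1910)·163.3/263 = 0.004387667
  Large: (15227/21099)²·(1−546/15227)·313.1/546 = 0.28796299
  Very large: (2061/21099)²·(1−460/2061)·657/460 = 0.010586517
  → Var(ȳ_str) = 0.30939966.
Var(ȳ_srs) = (1 − 1555/21099)·795.2/1555 = 0.47369365.
deff = 0.30939966 / 0.47369365 = 0.6532.

0.6532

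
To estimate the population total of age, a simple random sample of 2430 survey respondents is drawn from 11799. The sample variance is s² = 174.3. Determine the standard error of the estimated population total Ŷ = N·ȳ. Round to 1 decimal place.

Var(Ŷ) = N²·Var(ȳ) = N²·(1 − n/N)·s²/n.
f = 2430/11799 = 0.20594966; Var(ȳ) = 0.79405034·174.3/2430 = 0.056955957.
Var(Ŷ) = 11799² · 0.056955957 = 7.9292033 × 10^6.
SE(Ŷ) = √(7.9292033 × 10^6) = 2815.9.

2815.9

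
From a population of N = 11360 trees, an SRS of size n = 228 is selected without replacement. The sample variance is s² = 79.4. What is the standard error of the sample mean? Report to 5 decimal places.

0.58417

Under SRS without replacement, Var(ȳ) = (1 − f)·s²/n with f = n/N = 228/11360 = 0.02007042.
Var(ȳ) = (1 − 0.02007042)·79.4/228 = 0.97992958·0.34824561 = 0.34125618.
SE(ȳ) = √(0.34125618) = 0.58417.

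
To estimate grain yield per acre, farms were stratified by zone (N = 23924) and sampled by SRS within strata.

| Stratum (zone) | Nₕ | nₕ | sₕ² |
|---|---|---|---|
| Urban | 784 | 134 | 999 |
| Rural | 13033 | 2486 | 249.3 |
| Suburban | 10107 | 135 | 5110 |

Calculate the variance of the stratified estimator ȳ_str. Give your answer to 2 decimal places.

6.70

Var(ȳ_str) = Σₕ Wₕ²(1 − fₕ)sₕ²/nₕ with Wₕ = Nₕ/N, N = 23924.
Urban: Wₕ = 0.03277044; term = 0.03277044²·(1 − 0.17091837)·999/134 = 0.0066377749.
Rural: Wₕ = 0.54476676; term = 0.54476676²·(1 − 0.19074657)·249.3/2486 = 0.024083905.
Suburban: Wₕ = 0.42246280; term = 0.42246280²·(1 − 0.01335708)·5110/135 = 6.6653672.
Sum = 6.6960889.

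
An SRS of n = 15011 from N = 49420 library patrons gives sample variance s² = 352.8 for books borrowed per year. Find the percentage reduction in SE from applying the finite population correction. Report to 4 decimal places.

f = n/N = 15011/49420 = 0.30374342.
SE_no-fpc = √(s²/n) = 0.15330611; SE_fpc = √((1−f)s²/n) = 0.12792167.
Ratio = √(1−f) = 0.83441990. Reduction = 100·(1 − 0.83441990) = 16.5580%.

16.5580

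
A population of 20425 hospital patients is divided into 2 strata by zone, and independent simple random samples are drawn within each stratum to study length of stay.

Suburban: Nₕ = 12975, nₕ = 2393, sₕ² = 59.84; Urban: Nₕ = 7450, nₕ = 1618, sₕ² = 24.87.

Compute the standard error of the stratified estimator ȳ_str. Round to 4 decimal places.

0.0992

Var(ȳ_str) = Σₕ Wₕ²(1 − fₕ)sₕ²/nₕ with Wₕ = Nₕ/N, N = 20425.
Suburban: Wₕ = 0.63525092; term = 0.63525092²·(1 − 0.18443160)·59.84/2393 = 0.0082300008.
Urban: Wₕ = 0.36474908; term = 0.36474908²·(1 − 0.21718121)·24.87/1618 = 0.0016008363.
Sum = 0.0098308371.
SE = √(0.0098308371) = 0.0992.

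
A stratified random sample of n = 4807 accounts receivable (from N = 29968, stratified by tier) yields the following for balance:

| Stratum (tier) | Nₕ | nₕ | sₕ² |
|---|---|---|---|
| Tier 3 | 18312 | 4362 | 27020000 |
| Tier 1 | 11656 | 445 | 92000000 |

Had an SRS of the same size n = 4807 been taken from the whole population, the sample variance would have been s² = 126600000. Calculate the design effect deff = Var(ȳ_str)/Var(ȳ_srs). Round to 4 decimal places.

1.4401

Var(ȳ_str) = Σ Wₕ²(1−fₕ)sₕ²/nₕ with Wₕ = Nₕ/29968:
  Tier 3: (18312/29968)²·(1−4362/18312)·27020000/4362 = 1761.9523
  Tier 1: (11656/29968)²·(1−445/11656)·92000000/445 = 30081.964
  → Var(ȳ_str) = 31843.916.
Var(ȳ_srs) = (1 − 4807/29968)·126600000/4807 = 22112.086.
deff = 31843.916 / 22112.086 = 1.4401.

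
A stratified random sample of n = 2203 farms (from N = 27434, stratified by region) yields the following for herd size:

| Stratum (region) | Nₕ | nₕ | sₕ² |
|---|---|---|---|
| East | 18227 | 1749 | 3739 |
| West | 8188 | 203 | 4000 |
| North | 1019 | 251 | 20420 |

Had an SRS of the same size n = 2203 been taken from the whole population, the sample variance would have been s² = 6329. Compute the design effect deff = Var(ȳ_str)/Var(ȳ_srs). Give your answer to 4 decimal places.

1.0027

Var(ȳ_str) = Σ Wₕ²(1−fₕ)sₕ²/nₕ with Wₕ = Nₕ/27434:
  East: (18227/27434)²·(1−1749/18227)·3739/1749 = 0.85311402
  West: (8188/27434)²·(1−203/8188)·4000/203 = 1.7117425
  North: (1019/27434)²·(1−251/1019)·20420/251 = 0.08459392
  → Var(ȳ_str) = 2.6494504.
Var(ȳ_srs) = (1 − 2203/27434)·6329/2203 = 2.6422015.
deff = 2.6494504 / 2.6422015 = 1.0027.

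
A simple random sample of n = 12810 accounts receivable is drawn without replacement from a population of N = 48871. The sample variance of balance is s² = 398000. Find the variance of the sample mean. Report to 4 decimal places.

Under SRS without replacement, Var(ȳ) = (1 − f)·s²/n with f = n/N = 12810/48871 = 0.26211864.
Var(ȳ) = (1 − 0.26211864)·398000/12810 = 0.73788136·31.069477 = 22.925588.

22.9256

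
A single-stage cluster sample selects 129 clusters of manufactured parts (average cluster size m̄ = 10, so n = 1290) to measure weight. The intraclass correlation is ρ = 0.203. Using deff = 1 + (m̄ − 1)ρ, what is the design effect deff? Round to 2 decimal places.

2.83

deff = 1 + (10 − 1)·0.203 = 1 + 1.827 = 2.827.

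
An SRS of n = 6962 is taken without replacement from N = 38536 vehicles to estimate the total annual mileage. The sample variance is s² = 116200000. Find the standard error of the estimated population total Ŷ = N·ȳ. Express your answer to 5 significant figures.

4.5064 × 10^6

Var(Ŷ) = N²·Var(ȳ) = N²·(1 − n/N)·s²/n.
f = 6962/38536 = 0.18066224; Var(ȳ) = 0.81933776·116200000/6962 = 13675.244.
Var(Ŷ) = 38536² · 13675.244 = 2.0308056 × 10^13.
SE(Ŷ) = √(2.0308056 × 10^13) = 4.5064 × 10^6.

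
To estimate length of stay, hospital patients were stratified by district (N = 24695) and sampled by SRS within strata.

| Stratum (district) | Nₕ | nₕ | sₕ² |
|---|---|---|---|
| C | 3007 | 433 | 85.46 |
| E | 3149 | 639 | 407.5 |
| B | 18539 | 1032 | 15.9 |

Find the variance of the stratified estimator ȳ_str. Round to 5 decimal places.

Var(ȳ_str) = Σₕ Wₕ²(1 − fₕ)sₕ²/nₕ with Wₕ = Nₕ/N, N = 24695.
C: Wₕ = 0.12176554; term = 0.12176554²·(1 − 0.14399734)·85.46/433 = 0.0025049491.
E: Wₕ = 0.12751569; term = 0.12751569²·(1 − 0.20292156)·407.5/639 = 0.0082652325.
B: Wₕ = 0.75071877; term = 0.75071877²·(1 − 0.05566643)·15.9/1032 = 0.0081996894.
Sum = 0.018969871.

0.01897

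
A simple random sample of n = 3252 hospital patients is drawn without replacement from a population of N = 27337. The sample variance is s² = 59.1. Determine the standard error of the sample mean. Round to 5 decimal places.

Under SRS without replacement, Var(ȳ) = (1 − f)·s²/n with f = n/N = 3252/27337 = 0.11895965.
Var(ȳ) = (1 − 0.11895965)·59.1/3252 = 0.88104035·0.018173432 = 0.016011527.
SE(ȳ) = √(0.016011527) = 0.12654.

0.12654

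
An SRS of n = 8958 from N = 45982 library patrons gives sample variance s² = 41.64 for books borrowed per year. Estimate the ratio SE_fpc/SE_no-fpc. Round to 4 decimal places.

0.8973

f = n/N = 8958/45982 = 0.19481536.
SE_no-fpc = √(s²/n) = 0.068178875; SE_fpc = √((1−f)s²/n) = 0.061178323.
Ratio = √(1−f) = 0.89732081.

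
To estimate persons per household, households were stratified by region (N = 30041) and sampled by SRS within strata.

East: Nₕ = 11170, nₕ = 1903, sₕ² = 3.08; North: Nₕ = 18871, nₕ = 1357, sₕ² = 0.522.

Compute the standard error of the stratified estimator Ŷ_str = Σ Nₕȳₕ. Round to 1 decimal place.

Var(Ŷ_str) = Σₕ Nₕ²(1 − fₕ)sₕ²/nₕ.
East: 11170²·(1 − 1903/11170)·3.08/1903 = 167534.5.
North: 18871²·(1 − 1357/18871)·0.522/1357 = 127136.69.
Sum = 294671.19.
SE = √(294671.19) = 542.8.

542.8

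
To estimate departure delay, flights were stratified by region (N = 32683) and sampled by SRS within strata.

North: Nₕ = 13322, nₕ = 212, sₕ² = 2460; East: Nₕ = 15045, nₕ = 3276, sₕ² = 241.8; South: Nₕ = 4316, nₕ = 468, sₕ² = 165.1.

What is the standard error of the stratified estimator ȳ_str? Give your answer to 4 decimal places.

1.3838

Var(ȳ_str) = Σₕ Wₕ²(1 − fₕ)sₕ²/nₕ with Wₕ = Nₕ/N, N = 32683.
North: Wₕ = 0.40761252; term = 0.40761252²·(1 − 0.01591353)·2460/212 = 1.897263.
East: Wₕ = 0.46033106; term = 0.46033106²·(1 − 0.21774676)·241.8/3276 = 0.012234897.
South: Wₕ = 0.13205642; term = 0.13205642²·(1 − 0.10843373)·165.1/468 = 0.0054849654.
Sum = 1.9149829.
SE = √(1.9149829) = 1.3838.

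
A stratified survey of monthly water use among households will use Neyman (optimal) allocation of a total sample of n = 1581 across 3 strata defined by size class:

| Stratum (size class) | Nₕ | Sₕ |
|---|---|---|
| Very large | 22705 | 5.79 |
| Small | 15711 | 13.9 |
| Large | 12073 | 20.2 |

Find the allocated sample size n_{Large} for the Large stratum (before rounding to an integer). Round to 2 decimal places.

649.41

Neyman allocation: nₕ = n·NₕSₕ / Σⱼ NⱼSⱼ.
Σ NⱼSⱼ = 22705·5.79 + 15711·13.9 + 12073·20.2 = 593719.45.
n_{Large} = 1581·12073·20.2 / 593719.45 = 649.41.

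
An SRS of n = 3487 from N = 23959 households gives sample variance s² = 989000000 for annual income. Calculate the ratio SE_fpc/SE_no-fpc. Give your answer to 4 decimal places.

f = n/N = 3487/23959 = 0.14554030.
SE_no-fpc = √(s²/n) = 532.56445; SE_fpc = √((1−f)s²/n) = 492.28654.
Ratio = √(1−f) = 0.92436989.

0.9244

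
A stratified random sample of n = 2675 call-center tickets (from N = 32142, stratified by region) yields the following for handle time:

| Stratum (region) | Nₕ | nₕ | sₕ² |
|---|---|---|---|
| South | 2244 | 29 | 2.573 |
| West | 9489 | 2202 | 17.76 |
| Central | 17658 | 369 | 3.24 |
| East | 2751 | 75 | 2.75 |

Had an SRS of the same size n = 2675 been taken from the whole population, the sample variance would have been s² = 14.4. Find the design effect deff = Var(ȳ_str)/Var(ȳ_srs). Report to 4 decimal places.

Var(ȳ_str) = Σ Wₕ²(1−fₕ)sₕ²/nₕ with Wₕ = Nₕ/32142:
  South: (2244/32142)²·(1−29/2244)·2.573/29 = 4.26867 × 10^-4
  West: (9489/32142)²·(1−2202/9489)·17.76/2202 = 5.3982012 × 10^-4
  Central: (17658/32142)²·(1−369/17658)·3.24/369 = 0.0025946826
  East: (2751/32142)²·(1−75/2751)·2.75/75 = 2.612777 × 10^-4
  → Var(ȳ_str) = 0.0038226474.
Var(ȳ_srs) = (1 − 2675/32142)·14.4/2675 = 0.0049351656.
deff = 0.0038226474 / 0.0049351656 = 0.7746.

0.7746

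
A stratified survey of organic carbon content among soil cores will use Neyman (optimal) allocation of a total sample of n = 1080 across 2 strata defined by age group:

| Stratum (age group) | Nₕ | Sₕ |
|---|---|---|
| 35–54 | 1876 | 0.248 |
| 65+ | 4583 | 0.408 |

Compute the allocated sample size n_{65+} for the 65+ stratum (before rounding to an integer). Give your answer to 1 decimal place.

864.8

Neyman allocation: nₕ = n·NₕSₕ / Σⱼ NⱼSⱼ.
Σ NⱼSⱼ = 1876·0.248 + 4583·0.408 = 2335.112.
n_{65+} = 1080·4583·0.408 / 2335.112 = 864.8.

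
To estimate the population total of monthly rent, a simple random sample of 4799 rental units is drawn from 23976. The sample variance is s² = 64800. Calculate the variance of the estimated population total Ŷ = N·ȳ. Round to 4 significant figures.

6.208 × 10^9

Var(Ŷ) = N²·Var(ȳ) = N²·(1 − n/N)·s²/n.
f = 4799/23976 = 0.20015849; Var(ȳ) = 0.79984151·64800/4799 = 10.80011.
Var(Ŷ) = 23976² · 10.80011 = 6.2084279 × 10^9.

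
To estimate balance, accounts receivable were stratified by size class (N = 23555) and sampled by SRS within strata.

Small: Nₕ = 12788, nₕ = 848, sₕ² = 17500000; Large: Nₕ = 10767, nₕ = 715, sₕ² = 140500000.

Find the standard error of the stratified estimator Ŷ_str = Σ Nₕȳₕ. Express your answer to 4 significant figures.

Var(Ŷ_str) = Σₕ Nₕ²(1 − fₕ)sₕ²/nₕ.
Small: 12788²·(1 − 848/12788)·17500000/848 = 3.1510054 × 10^12.
Large: 10767²·(1 − 715/10767)·140500000/715 = 2.1267551 × 10^13.
Sum = 2.4418556 × 10^13.
SE = √(2.4418556 × 10^13) = 4.942 × 10^6.

4.942 × 10^6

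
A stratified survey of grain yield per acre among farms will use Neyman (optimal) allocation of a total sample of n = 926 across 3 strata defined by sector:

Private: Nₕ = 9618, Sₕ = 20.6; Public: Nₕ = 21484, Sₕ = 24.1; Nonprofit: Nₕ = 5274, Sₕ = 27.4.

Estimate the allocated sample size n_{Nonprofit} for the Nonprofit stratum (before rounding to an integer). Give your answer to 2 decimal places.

155.52

Neyman allocation: nₕ = n·NₕSₕ / Σⱼ NⱼSⱼ.
Σ NⱼSⱼ = 9618·20.6 + 21484·24.1 + 5274·27.4 = 860402.8.
n_{Nonprofit} = 926·5274·27.4 / 860402.8 = 155.52.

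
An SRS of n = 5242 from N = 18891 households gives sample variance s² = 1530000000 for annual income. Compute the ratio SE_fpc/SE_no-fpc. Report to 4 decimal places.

f = n/N = 5242/18891 = 0.27748663.
SE_no-fpc = √(s²/n) = 540.25302; SE_fpc = √((1−f)s²/n) = 459.21932.
Ratio = √(1−f) = 0.85000786.

0.8500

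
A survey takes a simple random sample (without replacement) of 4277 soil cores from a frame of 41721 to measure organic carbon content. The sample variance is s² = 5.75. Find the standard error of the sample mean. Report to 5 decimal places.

Under SRS without replacement, Var(ȳ) = (1 − f)·s²/n with f = n/N = 4277/41721 = 0.10251432.
Var(ȳ) = (1 − 0.10251432)·5.75/4277 = 0.89748568·0.0013444003 = 0.00120658.
SE(ȳ) = √(0.00120658) = 0.03474.

0.03474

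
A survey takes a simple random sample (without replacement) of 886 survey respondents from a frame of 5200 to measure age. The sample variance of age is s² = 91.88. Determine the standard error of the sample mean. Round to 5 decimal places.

Under SRS without replacement, Var(ȳ) = (1 − f)·s²/n with f = n/N = 886/5200 = 0.17038462.
Var(ȳ) = (1 − 0.17038462)·91.88/886 = 0.82961538·0.10370203 = 0.086032801.
SE(ȳ) = √(0.086032801) = 0.29331.

0.29331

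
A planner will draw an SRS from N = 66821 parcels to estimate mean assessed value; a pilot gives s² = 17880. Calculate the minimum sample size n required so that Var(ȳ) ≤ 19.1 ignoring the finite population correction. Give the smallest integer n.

937

Without fpc, n₀ = s²/D = 17880/19.1 = 936.1257.
Rounding up, n = 937.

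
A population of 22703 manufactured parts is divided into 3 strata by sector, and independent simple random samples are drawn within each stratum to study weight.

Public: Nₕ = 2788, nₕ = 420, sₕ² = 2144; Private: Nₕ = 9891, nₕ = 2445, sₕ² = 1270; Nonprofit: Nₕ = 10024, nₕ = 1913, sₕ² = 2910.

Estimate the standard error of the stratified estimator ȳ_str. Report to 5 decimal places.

0.61608

Var(ȳ_str) = Σₕ Wₕ²(1 − fₕ)sₕ²/nₕ with Wₕ = Nₕ/N, N = 22703.
Public: Wₕ = 0.12280315; term = 0.12280315²·(1 − 0.15064562)·2144/420 = 0.065385803.
Private: Wₕ = 0.43566929; term = 0.43566929²·(1 − 0.24719442)·1270/2445 = 0.07422011.
Nonprofit: Wₕ = 0.44152755; term = 0.44152755²·(1 − 0.19084198)·2910/1913 = 0.23995344.
Sum = 0.37955935.
SE = √(0.37955935) = 0.61608.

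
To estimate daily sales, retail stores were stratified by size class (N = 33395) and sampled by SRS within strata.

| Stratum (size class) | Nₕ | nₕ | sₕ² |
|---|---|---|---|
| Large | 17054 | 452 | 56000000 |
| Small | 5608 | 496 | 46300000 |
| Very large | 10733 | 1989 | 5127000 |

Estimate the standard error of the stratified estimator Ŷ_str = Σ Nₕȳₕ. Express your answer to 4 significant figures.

Var(Ŷ_str) = Σₕ Nₕ²(1 − fₕ)sₕ²/nₕ.
Large: 17054²·(1 − 452/17054)·56000000/452 = 3.5078116 × 10^13.
Small: 5608²·(1 − 496/5608)·46300000/496 = 2.6760743 × 10^12.
Very large: 10733²·(1 − 1989/10733)·5127000/1989 = 2.4191334 × 10^11.
Sum = 3.7996104 × 10^13.
SE = √(3.7996104 × 10^13) = 6.164 × 10^6.

6.164 × 10^6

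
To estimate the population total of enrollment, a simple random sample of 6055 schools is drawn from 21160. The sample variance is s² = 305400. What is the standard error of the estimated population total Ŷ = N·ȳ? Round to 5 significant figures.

126970

Var(Ŷ) = N²·Var(ȳ) = N²·(1 − n/N)·s²/n.
f = 6055/21160 = 0.28615312; Var(ȳ) = 0.71384688·305400/6055 = 36.004763.
Var(Ŷ) = 21160² · 36.004763 = 1.6120974 × 10^10.
SE(Ŷ) = √(1.6120974 × 10^10) = 126970.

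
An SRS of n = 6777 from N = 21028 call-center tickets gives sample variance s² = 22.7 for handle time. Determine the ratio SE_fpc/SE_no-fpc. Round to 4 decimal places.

0.8232

f = n/N = 6777/21028 = 0.32228457.
SE_no-fpc = √(s²/n) = 0.057875424; SE_fpc = √((1−f)s²/n) = 0.047645059.
Ratio = √(1−f) = 0.82323473.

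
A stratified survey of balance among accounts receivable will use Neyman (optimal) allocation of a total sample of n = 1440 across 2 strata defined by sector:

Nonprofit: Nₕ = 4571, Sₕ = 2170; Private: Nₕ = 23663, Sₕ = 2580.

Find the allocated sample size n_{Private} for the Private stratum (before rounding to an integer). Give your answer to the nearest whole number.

Neyman allocation: nₕ = n·NₕSₕ / Σⱼ NⱼSⱼ.
Σ NⱼSⱼ = 4571·2170 + 23663·2580 = 7.096961 × 10^7.
n_{Private} = 1440·23663·2580 / (7.096961 × 10^7) = 1239.

1239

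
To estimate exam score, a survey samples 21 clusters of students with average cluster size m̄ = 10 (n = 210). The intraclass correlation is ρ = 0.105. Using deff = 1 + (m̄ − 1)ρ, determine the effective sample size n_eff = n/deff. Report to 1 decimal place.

deff = 1 + (10 − 1)·0.105 = 1 + 0.945 = 1.945.
n_eff = 210 / 1.945 = 108.0.

108.0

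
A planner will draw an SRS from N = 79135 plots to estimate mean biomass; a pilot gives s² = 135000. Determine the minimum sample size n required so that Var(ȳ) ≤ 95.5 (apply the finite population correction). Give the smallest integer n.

Without fpc, n₀ = s²/D = 135000/95.5 = 1413.6126.
With fpc, (1 − n/N)·s²/n ≤ D requires n ≥ n₀/(1 + n₀/N) = 1413.6126/(1 + 1413.6126/79135) = 1388.8040.
Rounding up, n = 1389.

1389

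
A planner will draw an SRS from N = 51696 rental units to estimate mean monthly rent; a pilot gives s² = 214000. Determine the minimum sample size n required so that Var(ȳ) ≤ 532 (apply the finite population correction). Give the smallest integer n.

400

Without fpc, n₀ = s²/D = 214000/532 = 402.2556.
With fpc, (1 − n/N)·s²/n ≤ D requires n ≥ n₀/(1 + n₀/N) = 402.2556/(1 + 402.2556/51696) = 399.1497.
Rounding up, n = 400.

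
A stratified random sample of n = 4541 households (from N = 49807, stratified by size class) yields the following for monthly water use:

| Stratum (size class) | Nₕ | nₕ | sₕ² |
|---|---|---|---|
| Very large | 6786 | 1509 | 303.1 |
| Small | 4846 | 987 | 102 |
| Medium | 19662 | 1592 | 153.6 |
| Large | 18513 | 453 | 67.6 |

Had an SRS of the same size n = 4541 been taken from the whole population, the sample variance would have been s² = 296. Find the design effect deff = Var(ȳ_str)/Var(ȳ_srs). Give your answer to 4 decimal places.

Var(ȳ_str) = Σ Wₕ²(1−fₕ)sₕ²/nₕ with Wₕ = Nₕ/49807:
  Very large: (6786/49807)²·(1−1509/6786)·303.1/1509 = 0.0028994584
  Small: (4846/49807)²·(1−987/4846)·102/987 = 7.7904122 × 10^-4
  Medium: (19662/49807)²·(1−1592/19662)·153.6/1592 = 0.013818256
  Large: (18513/49807)²·(1−453/18513)·67.6/453 = 0.020112325
  → Var(ȳ_str) = 0.037609081.
Var(ȳ_srs) = (1 − 4541/49807)·296/4541 = 0.05924094.
deff = 0.037609081 / 0.05924094 = 0.6348.

0.6348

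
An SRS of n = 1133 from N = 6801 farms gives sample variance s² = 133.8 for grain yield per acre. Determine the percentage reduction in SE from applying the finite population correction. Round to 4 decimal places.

f = n/N = 1133/6801 = 0.16659315.
SE_no-fpc = √(s²/n) = 0.34364743; SE_fpc = √((1−f)s²/n) = 0.31371959.
Ratio = √(1−f) = 0.91291120. Reduction = 100·(1 − 0.91291120) = 8.7089%.

8.7089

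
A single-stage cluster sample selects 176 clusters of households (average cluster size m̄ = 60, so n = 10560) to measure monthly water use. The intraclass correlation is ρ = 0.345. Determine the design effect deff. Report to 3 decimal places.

21.355

deff = 1 + (60 − 1)·0.345 = 1 + 20.355 = 21.355.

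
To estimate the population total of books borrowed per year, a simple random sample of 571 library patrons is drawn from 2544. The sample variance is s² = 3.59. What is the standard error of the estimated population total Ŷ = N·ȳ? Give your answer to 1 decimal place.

Var(Ŷ) = N²·Var(ȳ) = N²·(1 − n/N)·s²/n.
f = 571/2544 = 0.22444969; Var(ȳ) = 0.77555031·3.59/571 = 0.0048760519.
Var(Ŷ) = 2544² · 0.0048760519 = 31557.496.
SE(Ŷ) = √(31557.496) = 177.6.

177.6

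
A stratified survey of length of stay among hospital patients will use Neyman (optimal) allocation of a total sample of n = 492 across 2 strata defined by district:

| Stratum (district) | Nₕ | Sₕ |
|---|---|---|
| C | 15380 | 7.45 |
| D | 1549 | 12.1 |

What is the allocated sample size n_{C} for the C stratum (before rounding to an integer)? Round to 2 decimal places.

422.83

Neyman allocation: nₕ = n·NₕSₕ / Σⱼ NⱼSⱼ.
Σ NⱼSⱼ = 15380·7.45 + 1549·12.1 = 133323.9.
n_{C} = 492·15380·7.45 / 133323.9 = 422.83.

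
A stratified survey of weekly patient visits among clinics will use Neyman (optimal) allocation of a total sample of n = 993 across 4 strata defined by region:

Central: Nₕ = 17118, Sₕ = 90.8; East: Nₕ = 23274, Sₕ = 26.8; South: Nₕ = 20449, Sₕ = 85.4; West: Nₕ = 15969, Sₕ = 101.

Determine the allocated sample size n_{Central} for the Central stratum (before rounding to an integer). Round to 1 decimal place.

278.7

Neyman allocation: nₕ = n·NₕSₕ / Σⱼ NⱼSⱼ.
Σ NⱼSⱼ = 17118·90.8 + 23274·26.8 + 20449·85.4 + 15969·101 = 5.5372712 × 10^6.
n_{Central} = 993·17118·90.8 / (5.5372712 × 10^6) = 278.7.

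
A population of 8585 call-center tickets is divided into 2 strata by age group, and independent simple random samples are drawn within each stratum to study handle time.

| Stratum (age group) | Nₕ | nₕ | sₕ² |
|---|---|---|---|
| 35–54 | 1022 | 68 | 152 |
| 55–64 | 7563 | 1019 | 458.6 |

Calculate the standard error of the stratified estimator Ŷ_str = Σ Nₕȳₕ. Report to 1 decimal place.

4945.0

Var(Ŷ_str) = Σₕ Nₕ²(1 − fₕ)sₕ²/nₕ.
35–54: 1022²·(1 − 68/1022)·152/68 = 2.1793849 × 10^6.
55–64: 7563²·(1 − 1019/7563)·458.6/1019 = 2.2273951 × 10^7.
Sum = 2.4453336 × 10^7.
SE = √(2.4453336 × 10^7) = 4945.0.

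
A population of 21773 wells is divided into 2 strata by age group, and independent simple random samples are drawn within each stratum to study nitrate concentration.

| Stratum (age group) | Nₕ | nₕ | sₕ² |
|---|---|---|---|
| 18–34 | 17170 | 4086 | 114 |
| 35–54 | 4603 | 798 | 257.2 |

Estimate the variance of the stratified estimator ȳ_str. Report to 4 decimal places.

Var(ȳ_str) = Σₕ Wₕ²(1 − fₕ)sₕ²/nₕ with Wₕ = Nₕ/N, N = 21773.
18–34: Wₕ = 0.78859137; term = 0.78859137²·(1 − 0.23797321)·114/4086 = 0.013221501.
35–54: Wₕ = 0.21140863; term = 0.21140863²·(1 − 0.17336520)·257.2/798 = 0.01190768.
Sum = 0.025129181.

0.0251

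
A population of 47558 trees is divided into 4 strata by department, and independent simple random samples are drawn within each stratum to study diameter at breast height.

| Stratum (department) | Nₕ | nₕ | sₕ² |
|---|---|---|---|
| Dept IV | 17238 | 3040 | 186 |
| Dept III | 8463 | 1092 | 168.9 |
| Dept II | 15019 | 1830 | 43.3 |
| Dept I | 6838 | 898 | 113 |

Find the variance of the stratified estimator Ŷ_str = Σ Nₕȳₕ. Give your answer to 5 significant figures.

3.4421 × 10^7

Var(Ŷ_str) = Σₕ Nₕ²(1 − fₕ)sₕ²/nₕ.
Dept IV: 17238²·(1 − 3040/17238)·186/3040 = 1.4974537 × 10^7.
Dept III: 8463²·(1 − 1092/8463)·168.9/1092 = 9.6484547 × 10^6.
Dept II: 15019²·(1 − 1830/15019)·43.3/1830 = 4.6869432 × 10^6.
Dept I: 6838²·(1 − 898/6838)·113/898 = 5.1111385 × 10^6.
Sum = 3.4421073 × 10^7.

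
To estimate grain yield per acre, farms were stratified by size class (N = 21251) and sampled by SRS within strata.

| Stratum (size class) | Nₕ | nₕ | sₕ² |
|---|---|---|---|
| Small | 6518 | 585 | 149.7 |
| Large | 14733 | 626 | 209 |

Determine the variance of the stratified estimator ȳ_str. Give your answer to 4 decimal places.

Var(ȳ_str) = Σₕ Wₕ²(1 − fₕ)sₕ²/nₕ with Wₕ = Nₕ/N, N = 21251.
Small: Wₕ = 0.30671498; term = 0.30671498²·(1 − 0.08975146)·149.7/585 = 0.0219127.
Large: Wₕ = 0.69328502; term = 0.69328502²·(1 − 0.04248965)·209/626 = 0.1536523.
Sum = 0.175565.

0.1756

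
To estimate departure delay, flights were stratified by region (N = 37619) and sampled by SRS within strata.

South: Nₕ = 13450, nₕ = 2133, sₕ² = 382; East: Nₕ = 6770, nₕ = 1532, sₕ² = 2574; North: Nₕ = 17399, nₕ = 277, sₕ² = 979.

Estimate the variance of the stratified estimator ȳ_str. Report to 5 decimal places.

0.80535

Var(ȳ_str) = Σₕ Wₕ²(1 − fₕ)sₕ²/nₕ with Wₕ = Nₕ/N, N = 37619.
South: Wₕ = 0.35753210; term = 0.35753210²·(1 − 0.15858736)·382/2133 = 0.019262454.
East: Wₕ = 0.17996225; term = 0.17996225²·(1 − 0.22629247)·2574/1532 = 0.042100713.
North: Wₕ = 0.46250565; term = 0.46250565²·(1 − 0.01592046)·979/277 = 0.74399019.
Sum = 0.80535336.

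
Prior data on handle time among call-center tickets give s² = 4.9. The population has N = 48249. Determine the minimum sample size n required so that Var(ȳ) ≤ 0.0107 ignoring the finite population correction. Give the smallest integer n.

Without fpc, n₀ = s²/D = 4.9/0.0107 = 457.9439.
Rounding up, n = 458.

458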